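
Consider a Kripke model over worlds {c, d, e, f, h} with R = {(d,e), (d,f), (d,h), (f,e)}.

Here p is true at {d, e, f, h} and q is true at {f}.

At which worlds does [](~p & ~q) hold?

{c, e, h}

c: no successors, so [](~p & ~q) holds vacuously. ✓
d: successors {e, f, h}; ~p & ~q there: e:F, f:F, h:F. ✗
e: no successors, so [](~p & ~q) holds vacuously. ✓
f: successors {e}; ~p & ~q there: e:F. ✗
h: no successors, so [](~p & ~q) holds vacuously. ✓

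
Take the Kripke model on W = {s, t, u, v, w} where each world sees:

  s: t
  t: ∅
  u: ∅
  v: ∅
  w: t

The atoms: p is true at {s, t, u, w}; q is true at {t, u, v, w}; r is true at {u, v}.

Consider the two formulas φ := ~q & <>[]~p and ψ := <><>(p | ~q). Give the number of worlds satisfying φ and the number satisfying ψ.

1 and 0

For ~q & <>[]~p:
s: ~q is T, <>[]~p is T. ✓
t: ~q is F, <>[]~p is F. ✗
u: ~q is F, <>[]~p is F. ✗
v: ~q is F, <>[]~p is F. ✗
w: ~q is F, <>[]~p is T. ✗
— 1 world.
For <><>(p | ~q):
s: successors {t}; <>(p | ~q) there: t:F. ✗
t: no successors, so <><>(p | ~q) fails. ✗
u: no successors, so <><>(p | ~q) fails. ✗
v: no successors, so <><>(p | ~q) fails. ✗
w: successors {t}; <>(p | ~q) there: t:F. ✗
— 0 worlds.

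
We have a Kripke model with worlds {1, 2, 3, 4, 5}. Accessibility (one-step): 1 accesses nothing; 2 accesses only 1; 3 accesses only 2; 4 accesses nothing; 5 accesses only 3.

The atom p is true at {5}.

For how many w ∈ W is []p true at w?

1: no successors, so []p holds vacuously. ✓
2: successors {1}; p there: 1:F. ✗
3: successors {2}; p there: 2:F. ✗
4: no successors, so []p holds vacuously. ✓
5: successors {3}; p there: 3:F. ✗
Satisfying worlds: {1, 4}.

2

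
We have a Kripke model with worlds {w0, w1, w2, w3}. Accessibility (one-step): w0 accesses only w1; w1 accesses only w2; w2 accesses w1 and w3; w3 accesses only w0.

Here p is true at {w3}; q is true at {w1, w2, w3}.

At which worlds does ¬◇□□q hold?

w0: ◇□□q is T. ✗
w1: ◇□□q is F. ✓
w2: ◇□□q is T. ✗
w3: ◇□□q is T. ✗

{w1}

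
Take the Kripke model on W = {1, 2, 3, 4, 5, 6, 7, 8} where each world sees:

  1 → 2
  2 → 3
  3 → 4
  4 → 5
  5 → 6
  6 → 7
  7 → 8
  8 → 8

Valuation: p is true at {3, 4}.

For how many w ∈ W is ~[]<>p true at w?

1: []<>p is T. ✗
2: []<>p is T. ✗
3: []<>p is F. ✓
4: []<>p is F. ✓
5: []<>p is F. ✓
6: []<>p is F. ✓
7: []<>p is F. ✓
8: []<>p is F. ✓
Satisfying worlds: {3, 4, 5, 6, 7, 8}.

6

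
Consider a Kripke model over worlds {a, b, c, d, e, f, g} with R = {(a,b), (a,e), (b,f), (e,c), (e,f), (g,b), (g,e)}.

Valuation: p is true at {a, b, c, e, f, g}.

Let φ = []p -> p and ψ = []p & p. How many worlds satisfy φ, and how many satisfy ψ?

For []p -> p:
a: []p is T, p is T. ✓
b: []p is T, p is T. ✓
c: []p is T, p is T. ✓
d: []p is T, p is F. ✗
e: []p is T, p is T. ✓
f: []p is T, p is T. ✓
g: []p is T, p is T. ✓
— 6 worlds.
For []p & p:
a: []p is T, p is T. ✓
b: []p is T, p is T. ✓
c: []p is T, p is T. ✓
d: []p is T, p is F. ✗
e: []p is T, p is T. ✓
f: []p is T, p is T. ✓
g: []p is T, p is T. ✓
— 6 worlds.

6 and 6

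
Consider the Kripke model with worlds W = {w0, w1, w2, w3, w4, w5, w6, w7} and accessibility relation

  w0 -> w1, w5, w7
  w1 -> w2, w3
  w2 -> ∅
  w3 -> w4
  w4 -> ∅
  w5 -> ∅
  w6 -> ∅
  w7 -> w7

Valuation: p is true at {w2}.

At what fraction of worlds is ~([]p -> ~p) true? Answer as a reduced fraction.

1/8

w0: []p -> ~p is T. ✗
w1: []p -> ~p is T. ✗
w2: []p -> ~p is F. ✓
w3: []p -> ~p is T. ✗
w4: []p -> ~p is T. ✗
w5: []p -> ~p is T. ✗
w6: []p -> ~p is T. ✗
w7: []p -> ~p is T. ✗
That's 1 of 8 worlds, so 1/8.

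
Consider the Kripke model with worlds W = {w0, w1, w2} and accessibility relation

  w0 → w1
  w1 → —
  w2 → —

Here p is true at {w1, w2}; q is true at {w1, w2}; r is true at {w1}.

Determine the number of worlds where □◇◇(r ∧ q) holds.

2

w0: successors {w1}; ◇◇(r ∧ q) there: w1:F. ✗
w1: no successors, so □◇◇(r ∧ q) holds vacuously. ✓
w2: no successors, so □◇◇(r ∧ q) holds vacuously. ✓
Satisfying worlds: {w1, w2}.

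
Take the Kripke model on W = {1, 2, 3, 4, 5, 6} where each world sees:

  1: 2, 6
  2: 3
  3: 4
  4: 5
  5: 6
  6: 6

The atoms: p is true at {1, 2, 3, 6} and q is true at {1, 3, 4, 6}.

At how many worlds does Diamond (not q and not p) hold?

1

1: successors {2, 6}; not q and not p there: 2:F, 6:F. ✗
2: successors {3}; not q and not p there: 3:F. ✗
3: successors {4}; not q and not p there: 4:F. ✗
4: successors {5}; not q and not p there: 5:T. ✓
5: successors {6}; not q and not p there: 6:F. ✗
6: successors {6}; not q and not p there: 6:F. ✗
Satisfying worlds: {4}.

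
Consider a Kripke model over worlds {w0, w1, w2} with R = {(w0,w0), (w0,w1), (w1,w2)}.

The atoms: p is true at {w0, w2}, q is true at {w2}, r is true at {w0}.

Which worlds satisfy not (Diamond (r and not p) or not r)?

{w0}

w0: Diamond (r and not p) or not r is F. ✓
w1: Diamond (r and not p) or not r is T. ✗
w2: Diamond (r and not p) or not r is T. ✗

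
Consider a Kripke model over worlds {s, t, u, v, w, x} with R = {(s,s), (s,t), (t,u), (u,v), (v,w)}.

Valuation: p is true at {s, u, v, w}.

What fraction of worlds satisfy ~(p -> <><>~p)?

1/2

s: p -> <><>~p is T. ✗
t: p -> <><>~p is T. ✗
u: p -> <><>~p is F. ✓
v: p -> <><>~p is F. ✓
w: p -> <><>~p is F. ✓
x: p -> <><>~p is T. ✗
That's 3 of 6 worlds, so 3/6 = 1/2.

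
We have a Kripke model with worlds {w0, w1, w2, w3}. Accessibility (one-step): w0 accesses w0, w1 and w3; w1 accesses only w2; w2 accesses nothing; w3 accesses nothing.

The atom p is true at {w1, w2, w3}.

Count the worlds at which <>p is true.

2

w0: successors {w0, w1, w3}; p there: w0:F, w1:T, w3:T. ✓
w1: successors {w2}; p there: w2:T. ✓
w2: no successors, so <>p fails. ✗
w3: no successors, so <>p fails. ✗
Satisfying worlds: {w0, w1}.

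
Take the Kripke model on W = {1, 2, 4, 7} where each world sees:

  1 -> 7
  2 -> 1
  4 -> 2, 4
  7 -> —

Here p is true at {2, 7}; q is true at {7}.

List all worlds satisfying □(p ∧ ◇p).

1: successors {7}; p ∧ ◇p there: 7:F. ✗
2: successors {1}; p ∧ ◇p there: 1:F. ✗
4: successors {2, 4}; p ∧ ◇p there: 2:F, 4:F. ✗
7: no successors, so □(p ∧ ◇p) holds vacuously. ✓

{7}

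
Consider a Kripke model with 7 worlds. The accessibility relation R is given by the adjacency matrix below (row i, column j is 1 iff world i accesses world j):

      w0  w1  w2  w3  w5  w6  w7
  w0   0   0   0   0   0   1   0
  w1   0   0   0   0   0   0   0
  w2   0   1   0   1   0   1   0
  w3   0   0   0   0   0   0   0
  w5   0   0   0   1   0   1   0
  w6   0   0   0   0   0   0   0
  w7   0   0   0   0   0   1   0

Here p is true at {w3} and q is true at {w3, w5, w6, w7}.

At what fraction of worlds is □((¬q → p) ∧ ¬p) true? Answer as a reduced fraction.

5/7

w0: successors {w6}; (¬q → p) ∧ ¬p there: w6:T. ✓
w1: no successors, so □((¬q → p) ∧ ¬p) holds vacuously. ✓
w2: successors {w1, w3, w6}; (¬q → p) ∧ ¬p there: w1:F, w3:F, w6:T. ✗
w3: no successors, so □((¬q → p) ∧ ¬p) holds vacuously. ✓
w5: successors {w3, w6}; (¬q → p) ∧ ¬p there: w3:F, w6:T. ✗
w6: no successors, so □((¬q → p) ∧ ¬p) holds vacuously. ✓
w7: successors {w6}; (¬q → p) ∧ ¬p there: w6:T. ✓
That's 5 of 7 worlds, so 5/7.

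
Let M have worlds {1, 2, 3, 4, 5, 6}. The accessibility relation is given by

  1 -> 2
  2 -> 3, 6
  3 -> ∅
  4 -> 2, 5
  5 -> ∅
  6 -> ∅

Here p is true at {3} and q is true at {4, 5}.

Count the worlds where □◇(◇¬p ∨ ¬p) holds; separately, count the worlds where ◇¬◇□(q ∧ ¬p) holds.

4 and 2

For □◇(◇¬p ∨ ¬p):
1: successors {2}; ◇(◇¬p ∨ ¬p) there: 2:T. ✓
2: successors {3, 6}; ◇(◇¬p ∨ ¬p) there: 3:F, 6:F. ✗
3: no successors, so □◇(◇¬p ∨ ¬p) holds vacuously. ✓
4: successors {2, 5}; ◇(◇¬p ∨ ¬p) there: 2:T, 5:F. ✗
5: no successors, so □◇(◇¬p ∨ ¬p) holds vacuously. ✓
6: no successors, so □◇(◇¬p ∨ ¬p) holds vacuously. ✓
— 4 worlds.
For ◇¬◇□(q ∧ ¬p):
1: successors {2}; ¬◇□(q ∧ ¬p) there: 2:F. ✗
2: successors {3, 6}; ¬◇□(q ∧ ¬p) there: 3:T, 6:T. ✓
3: no successors, so ◇¬◇□(q ∧ ¬p) fails. ✗
4: successors {2, 5}; ¬◇□(q ∧ ¬p) there: 2:F, 5:T. ✓
5: no successors, so ◇¬◇□(q ∧ ¬p) fails. ✗
6: no successors, so ◇¬◇□(q ∧ ¬p) fails. ✗
— 2 worlds.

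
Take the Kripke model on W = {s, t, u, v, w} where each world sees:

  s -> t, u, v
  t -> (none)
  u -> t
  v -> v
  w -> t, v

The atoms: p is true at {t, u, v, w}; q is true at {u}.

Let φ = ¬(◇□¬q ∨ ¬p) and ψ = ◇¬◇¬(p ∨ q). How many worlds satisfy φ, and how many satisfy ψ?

For ¬(◇□¬q ∨ ¬p):
s: ◇□¬q ∨ ¬p is T. ✗
t: ◇□¬q ∨ ¬p is F. ✓
u: ◇□¬q ∨ ¬p is T. ✗
v: ◇□¬q ∨ ¬p is T. ✗
w: ◇□¬q ∨ ¬p is T. ✗
— 1 world.
For ◇¬◇¬(p ∨ q):
s: successors {t, u, v}; ¬◇¬(p ∨ q) there: t:T, u:T, v:T. ✓
t: no successors, so ◇¬◇¬(p ∨ q) fails. ✗
u: successors {t}; ¬◇¬(p ∨ q) there: t:T. ✓
v: successors {v}; ¬◇¬(p ∨ q) there: v:T. ✓
w: successors {t, v}; ¬◇¬(p ∨ q) there: t:T, v:T. ✓
— 4 worlds.

1 and 4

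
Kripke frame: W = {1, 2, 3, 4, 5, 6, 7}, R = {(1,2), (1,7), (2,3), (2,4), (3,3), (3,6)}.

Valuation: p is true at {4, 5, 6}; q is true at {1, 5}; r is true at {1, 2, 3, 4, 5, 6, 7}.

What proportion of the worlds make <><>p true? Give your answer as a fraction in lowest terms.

1: successors {2, 7}; <>p there: 2:T, 7:F. ✓
2: successors {3, 4}; <>p there: 3:T, 4:F. ✓
3: successors {3, 6}; <>p there: 3:T, 6:F. ✓
4: no successors, so <><>p fails. ✗
5: no successors, so <><>p fails. ✗
6: no successors, so <><>p fails. ✗
7: no successors, so <><>p fails. ✗
That's 3 of 7 worlds, so 3/7.

3/7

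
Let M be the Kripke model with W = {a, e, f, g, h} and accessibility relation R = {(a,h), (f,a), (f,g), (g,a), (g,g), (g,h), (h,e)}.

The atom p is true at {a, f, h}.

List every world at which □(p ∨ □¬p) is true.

a: successors {h}; p ∨ □¬p there: h:T. ✓
e: no successors, so □(p ∨ □¬p) holds vacuously. ✓
f: successors {a, g}; p ∨ □¬p there: a:T, g:F. ✗
g: successors {a, g, h}; p ∨ □¬p there: a:T, g:F, h:T. ✗
h: successors {e}; p ∨ □¬p there: e:T. ✓

{a, e, h}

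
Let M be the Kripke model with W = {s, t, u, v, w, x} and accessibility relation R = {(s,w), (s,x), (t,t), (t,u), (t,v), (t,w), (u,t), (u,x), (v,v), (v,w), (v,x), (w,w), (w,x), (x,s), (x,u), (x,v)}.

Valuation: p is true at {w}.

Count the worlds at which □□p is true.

0

s: successors {w, x}; □p there: w:F, x:F. ✗
t: successors {t, u, v, w}; □p there: t:F, u:F, v:F, w:F. ✗
u: successors {t, x}; □p there: t:F, x:F. ✗
v: successors {v, w, x}; □p there: v:F, w:F, x:F. ✗
w: successors {w, x}; □p there: w:F, x:F. ✗
x: successors {s, u, v}; □p there: s:F, u:F, v:F. ✗
Satisfying worlds: ∅.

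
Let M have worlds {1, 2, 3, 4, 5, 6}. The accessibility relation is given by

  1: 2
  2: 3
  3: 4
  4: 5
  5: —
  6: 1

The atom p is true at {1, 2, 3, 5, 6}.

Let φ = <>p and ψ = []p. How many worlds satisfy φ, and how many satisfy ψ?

4 and 5

For <>p:
1: successors {2}; p there: 2:T. ✓
2: successors {3}; p there: 3:T. ✓
3: successors {4}; p there: 4:F. ✗
4: successors {5}; p there: 5:T. ✓
5: no successors, so <>p fails. ✗
6: successors {1}; p there: 1:T. ✓
— 4 worlds.
For []p:
1: successors {2}; p there: 2:T. ✓
2: successors {3}; p there: 3:T. ✓
3: successors {4}; p there: 4:F. ✗
4: successors {5}; p there: 5:T. ✓
5: no successors, so []p holds vacuously. ✓
6: successors {1}; p there: 1:T. ✓
— 5 worlds.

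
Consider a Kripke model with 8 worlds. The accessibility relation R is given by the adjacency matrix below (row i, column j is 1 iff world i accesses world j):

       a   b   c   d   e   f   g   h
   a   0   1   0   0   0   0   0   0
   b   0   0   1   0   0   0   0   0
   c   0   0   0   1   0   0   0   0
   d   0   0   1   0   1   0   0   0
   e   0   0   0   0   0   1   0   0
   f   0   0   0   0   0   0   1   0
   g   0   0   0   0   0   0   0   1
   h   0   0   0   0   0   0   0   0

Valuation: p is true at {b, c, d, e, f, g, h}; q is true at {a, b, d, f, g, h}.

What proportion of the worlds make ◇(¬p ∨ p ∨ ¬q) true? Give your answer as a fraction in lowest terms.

a: successors {b}; ¬p ∨ p ∨ ¬q there: b:T. ✓
b: successors {c}; ¬p ∨ p ∨ ¬q there: c:T. ✓
c: successors {d}; ¬p ∨ p ∨ ¬q there: d:T. ✓
d: successors {c, e}; ¬p ∨ p ∨ ¬q there: c:T, e:T. ✓
e: successors {f}; ¬p ∨ p ∨ ¬q there: f:T. ✓
f: successors {g}; ¬p ∨ p ∨ ¬q there: g:T. ✓
g: successors {h}; ¬p ∨ p ∨ ¬q there: h:T. ✓
h: no successors, so ◇(¬p ∨ p ∨ ¬q) fails. ✗
That's 7 of 8 worlds, so 7/8.

7/8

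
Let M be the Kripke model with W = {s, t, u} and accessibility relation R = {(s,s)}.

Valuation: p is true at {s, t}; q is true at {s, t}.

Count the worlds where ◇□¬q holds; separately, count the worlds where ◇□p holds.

For ◇□¬q:
s: successors {s}; □¬q there: s:F. ✗
t: no successors, so ◇□¬q fails. ✗
u: no successors, so ◇□¬q fails. ✗
— 0 worlds.
For ◇□p:
s: successors {s}; □p there: s:T. ✓
t: no successors, so ◇□p fails. ✗
u: no successors, so ◇□p fails. ✗
— 1 world.

0 and 1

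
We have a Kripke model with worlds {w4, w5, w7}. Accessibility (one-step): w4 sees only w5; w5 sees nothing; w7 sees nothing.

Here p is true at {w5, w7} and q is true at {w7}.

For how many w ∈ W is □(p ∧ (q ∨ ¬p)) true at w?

2

w4: successors {w5}; p ∧ (q ∨ ¬p) there: w5:F. ✗
w5: no successors, so □(p ∧ (q ∨ ¬p)) holds vacuously. ✓
w7: no successors, so □(p ∧ (q ∨ ¬p)) holds vacuously. ✓
Satisfying worlds: {w5, w7}.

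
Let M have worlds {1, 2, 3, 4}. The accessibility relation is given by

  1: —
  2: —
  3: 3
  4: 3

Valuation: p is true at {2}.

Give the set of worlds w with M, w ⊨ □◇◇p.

1: no successors, so □◇◇p holds vacuously. ✓
2: no successors, so □◇◇p holds vacuously. ✓
3: successors {3}; ◇◇p there: 3:F. ✗
4: successors {3}; ◇◇p there: 3:F. ✗

{1, 2}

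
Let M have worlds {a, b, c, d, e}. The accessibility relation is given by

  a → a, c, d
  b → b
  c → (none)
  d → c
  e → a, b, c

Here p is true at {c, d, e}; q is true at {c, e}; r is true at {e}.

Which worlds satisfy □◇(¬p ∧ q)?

a: successors {a, c, d}; ◇(¬p ∧ q) there: a:F, c:F, d:F. ✗
b: successors {b}; ◇(¬p ∧ q) there: b:F. ✗
c: no successors, so □◇(¬p ∧ q) holds vacuously. ✓
d: successors {c}; ◇(¬p ∧ q) there: c:F. ✗
e: successors {a, b, c}; ◇(¬p ∧ q) there: a:F, b:F, c:F. ✗

{c}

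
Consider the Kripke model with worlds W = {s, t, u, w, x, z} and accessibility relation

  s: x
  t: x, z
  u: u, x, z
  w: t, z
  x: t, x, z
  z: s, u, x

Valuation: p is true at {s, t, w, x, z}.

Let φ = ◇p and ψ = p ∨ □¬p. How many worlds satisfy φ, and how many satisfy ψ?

6 and 5

For ◇p:
s: successors {x}; p there: x:T. ✓
t: successors {x, z}; p there: x:T, z:T. ✓
u: successors {u, x, z}; p there: u:F, x:T, z:T. ✓
w: successors {t, z}; p there: t:T, z:T. ✓
x: successors {t, x, z}; p there: t:T, x:T, z:T. ✓
z: successors {s, u, x}; p there: s:T, u:F, x:T. ✓
— 6 worlds.
For p ∨ □¬p:
s: p is T, □¬p is F. ✓
t: p is T, □¬p is F. ✓
u: p is F, □¬p is F. ✗
w: p is T, □¬p is F. ✓
x: p is T, □¬p is F. ✓
z: p is T, □¬p is F. ✓
— 5 worlds.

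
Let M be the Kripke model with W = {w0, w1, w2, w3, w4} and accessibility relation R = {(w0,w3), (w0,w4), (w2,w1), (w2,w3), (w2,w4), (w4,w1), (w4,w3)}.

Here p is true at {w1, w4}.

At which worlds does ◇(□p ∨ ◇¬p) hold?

{w0, w2, w4}

w0: successors {w3, w4}; □p ∨ ◇¬p there: w3:T, w4:T. ✓
w1: no successors, so ◇(□p ∨ ◇¬p) fails. ✗
w2: successors {w1, w3, w4}; □p ∨ ◇¬p there: w1:T, w3:T, w4:T. ✓
w3: no successors, so ◇(□p ∨ ◇¬p) fails. ✗
w4: successors {w1, w3}; □p ∨ ◇¬p there: w1:T, w3:T. ✓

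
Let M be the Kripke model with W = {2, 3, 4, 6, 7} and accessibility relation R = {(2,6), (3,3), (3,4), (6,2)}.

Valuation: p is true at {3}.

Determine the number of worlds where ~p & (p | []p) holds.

2: ~p is T, p | []p is F. ✗
3: ~p is F, p | []p is T. ✗
4: ~p is T, p | []p is T. ✓
6: ~p is T, p | []p is F. ✗
7: ~p is T, p | []p is T. ✓
Satisfying worlds: {4, 7}.

2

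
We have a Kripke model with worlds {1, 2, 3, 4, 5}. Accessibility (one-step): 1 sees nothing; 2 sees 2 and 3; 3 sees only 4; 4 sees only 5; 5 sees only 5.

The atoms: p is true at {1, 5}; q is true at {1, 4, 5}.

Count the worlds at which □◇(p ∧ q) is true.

1: no successors, so □◇(p ∧ q) holds vacuously. ✓
2: successors {2, 3}; ◇(p ∧ q) there: 2:F, 3:F. ✗
3: successors {4}; ◇(p ∧ q) there: 4:T. ✓
4: successors {5}; ◇(p ∧ q) there: 5:T. ✓
5: successors {5}; ◇(p ∧ q) there: 5:T. ✓
Satisfying worlds: {1, 3, 4, 5}.

4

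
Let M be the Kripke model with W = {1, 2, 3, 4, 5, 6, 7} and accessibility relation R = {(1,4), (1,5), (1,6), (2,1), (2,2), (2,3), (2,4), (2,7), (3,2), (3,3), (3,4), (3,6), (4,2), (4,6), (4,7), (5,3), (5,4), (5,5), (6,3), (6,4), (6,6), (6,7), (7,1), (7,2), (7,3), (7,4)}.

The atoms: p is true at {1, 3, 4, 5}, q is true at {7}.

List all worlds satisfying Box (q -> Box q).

{1, 3, 5, 7}

1: successors {4, 5, 6}; q -> Box q there: 4:T, 5:T, 6:T. ✓
2: successors {1, 2, 3, 4, 7}; q -> Box q there: 1:T, 2:T, 3:T, 4:T, 7:F. ✗
3: successors {2, 3, 4, 6}; q -> Box q there: 2:T, 3:T, 4:T, 6:T. ✓
4: successors {2, 6, 7}; q -> Box q there: 2:T, 6:T, 7:F. ✗
5: successors {3, 4, 5}; q -> Box q there: 3:T, 4:T, 5:T. ✓
6: successors {3, 4, 6, 7}; q -> Box q there: 3:T, 4:T, 6:T, 7:F. ✗
7: successors {1, 2, 3, 4}; q -> Box q there: 1:T, 2:T, 3:T, 4:T. ✓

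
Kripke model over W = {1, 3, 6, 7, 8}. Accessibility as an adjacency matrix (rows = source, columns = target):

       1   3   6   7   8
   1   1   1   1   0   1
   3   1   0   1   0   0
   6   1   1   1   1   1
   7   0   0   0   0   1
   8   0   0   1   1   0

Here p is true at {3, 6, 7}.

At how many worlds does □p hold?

1

1: successors {1, 3, 6, 8}; p there: 1:F, 3:T, 6:T, 8:F. ✗
3: successors {1, 6}; p there: 1:F, 6:T. ✗
6: successors {1, 3, 6, 7, 8}; p there: 1:F, 3:T, 6:T, 7:T, 8:F. ✗
7: successors {8}; p there: 8:F. ✗
8: successors {6, 7}; p there: 6:T, 7:T. ✓
Satisfying worlds: {8}.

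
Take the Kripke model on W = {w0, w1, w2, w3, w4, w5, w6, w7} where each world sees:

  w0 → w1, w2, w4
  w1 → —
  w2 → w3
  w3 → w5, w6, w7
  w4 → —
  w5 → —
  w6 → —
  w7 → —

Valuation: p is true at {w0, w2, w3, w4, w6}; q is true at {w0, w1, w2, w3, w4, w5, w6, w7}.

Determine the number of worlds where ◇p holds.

w0: successors {w1, w2, w4}; p there: w1:F, w2:T, w4:T. ✓
w1: no successors, so ◇p fails. ✗
w2: successors {w3}; p there: w3:T. ✓
w3: successors {w5, w6, w7}; p there: w5:F, w6:T, w7:F. ✓
w4: no successors, so ◇p fails. ✗
w5: no successors, so ◇p fails. ✗
w6: no successors, so ◇p fails. ✗
w7: no successors, so ◇p fails. ✗
Satisfying worlds: {w0, w2, w3}.

3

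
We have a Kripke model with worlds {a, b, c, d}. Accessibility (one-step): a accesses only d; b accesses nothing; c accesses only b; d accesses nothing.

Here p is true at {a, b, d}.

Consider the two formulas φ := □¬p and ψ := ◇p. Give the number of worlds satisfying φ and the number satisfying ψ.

2 and 2

For □¬p:
a: successors {d}; ¬p there: d:F. ✗
b: no successors, so □¬p holds vacuously. ✓
c: successors {b}; ¬p there: b:F. ✗
d: no successors, so □¬p holds vacuously. ✓
— 2 worlds.
For ◇p:
a: successors {d}; p there: d:T. ✓
b: no successors, so ◇p fails. ✗
c: successors {b}; p there: b:T. ✓
d: no successors, so ◇p fails. ✗
— 2 worlds.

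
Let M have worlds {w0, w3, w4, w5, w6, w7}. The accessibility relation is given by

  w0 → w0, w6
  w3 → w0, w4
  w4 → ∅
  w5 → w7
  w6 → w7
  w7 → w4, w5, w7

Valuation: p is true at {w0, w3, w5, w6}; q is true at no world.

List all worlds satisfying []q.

w0: successors {w0, w6}; q there: w0:F, w6:F. ✗
w3: successors {w0, w4}; q there: w0:F, w4:F. ✗
w4: no successors, so []q holds vacuously. ✓
w5: successors {w7}; q there: w7:F. ✗
w6: successors {w7}; q there: w7:F. ✗
w7: successors {w4, w5, w7}; q there: w4:F, w5:F, w7:F. ✗

{w4}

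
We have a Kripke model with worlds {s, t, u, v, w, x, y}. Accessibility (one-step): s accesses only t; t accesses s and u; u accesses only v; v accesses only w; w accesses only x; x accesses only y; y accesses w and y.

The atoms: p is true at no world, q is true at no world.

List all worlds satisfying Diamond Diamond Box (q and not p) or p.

∅

s: Diamond Diamond Box (q and not p) is F, p is F. ✗
t: Diamond Diamond Box (q and not p) is F, p is F. ✗
u: Diamond Diamond Box (q and not p) is F, p is F. ✗
v: Diamond Diamond Box (q and not p) is F, p is F. ✗
w: Diamond Diamond Box (q and not p) is F, p is F. ✗
x: Diamond Diamond Box (q and not p) is F, p is F. ✗
y: Diamond Diamond Box (q and not p) is F, p is F. ✗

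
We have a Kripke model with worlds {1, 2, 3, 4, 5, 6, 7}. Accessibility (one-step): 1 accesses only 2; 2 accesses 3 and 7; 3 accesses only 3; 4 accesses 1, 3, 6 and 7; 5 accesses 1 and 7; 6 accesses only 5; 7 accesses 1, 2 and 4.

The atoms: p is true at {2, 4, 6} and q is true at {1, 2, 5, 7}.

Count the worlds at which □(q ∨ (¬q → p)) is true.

4

1: successors {2}; q ∨ (¬q → p) there: 2:T. ✓
2: successors {3, 7}; q ∨ (¬q → p) there: 3:F, 7:T. ✗
3: successors {3}; q ∨ (¬q → p) there: 3:F. ✗
4: successors {1, 3, 6, 7}; q ∨ (¬q → p) there: 1:T, 3:F, 6:T, 7:T. ✗
5: successors {1, 7}; q ∨ (¬q → p) there: 1:T, 7:T. ✓
6: successors {5}; q ∨ (¬q → p) there: 5:T. ✓
7: successors {1, 2, 4}; q ∨ (¬q → p) there: 1:T, 2:T, 4:T. ✓
Satisfying worlds: {1, 5, 6, 7}.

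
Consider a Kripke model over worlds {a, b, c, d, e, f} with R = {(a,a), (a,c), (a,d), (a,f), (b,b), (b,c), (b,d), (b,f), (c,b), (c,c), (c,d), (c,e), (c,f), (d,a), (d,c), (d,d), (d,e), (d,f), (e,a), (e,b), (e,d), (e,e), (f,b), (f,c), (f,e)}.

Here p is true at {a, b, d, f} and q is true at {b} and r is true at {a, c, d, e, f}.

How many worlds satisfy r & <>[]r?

a: r is T, <>[]r is T. ✓
b: r is F, <>[]r is T. ✗
c: r is T, <>[]r is T. ✓
d: r is T, <>[]r is T. ✓
e: r is T, <>[]r is T. ✓
f: r is T, <>[]r is F. ✗
Satisfying worlds: {a, c, d, e}.

4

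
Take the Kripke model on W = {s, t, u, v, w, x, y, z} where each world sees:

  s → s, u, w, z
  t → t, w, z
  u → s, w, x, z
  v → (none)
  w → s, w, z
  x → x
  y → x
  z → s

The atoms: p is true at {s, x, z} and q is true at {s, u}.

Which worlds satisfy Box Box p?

{v, x, y}

s: successors {s, u, w, z}; Box p there: s:F, u:F, w:F, z:T. ✗
t: successors {t, w, z}; Box p there: t:F, w:F, z:T. ✗
u: successors {s, w, x, z}; Box p there: s:F, w:F, x:T, z:T. ✗
v: no successors, so Box Box p holds vacuously. ✓
w: successors {s, w, z}; Box p there: s:F, w:F, z:T. ✗
x: successors {x}; Box p there: x:T. ✓
y: successors {x}; Box p there: x:T. ✓
z: successors {s}; Box p there: s:F. ✗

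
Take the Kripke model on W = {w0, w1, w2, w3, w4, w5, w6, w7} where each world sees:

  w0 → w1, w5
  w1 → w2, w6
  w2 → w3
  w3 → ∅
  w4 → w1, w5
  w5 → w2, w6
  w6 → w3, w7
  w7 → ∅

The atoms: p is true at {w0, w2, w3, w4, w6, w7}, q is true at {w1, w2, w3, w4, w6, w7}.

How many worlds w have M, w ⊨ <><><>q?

w0: successors {w1, w5}; <><>q there: w1:T, w5:T. ✓
w1: successors {w2, w6}; <><>q there: w2:F, w6:F. ✗
w2: successors {w3}; <><>q there: w3:F. ✗
w3: no successors, so <><><>q fails. ✗
w4: successors {w1, w5}; <><>q there: w1:T, w5:T. ✓
w5: successors {w2, w6}; <><>q there: w2:F, w6:F. ✗
w6: successors {w3, w7}; <><>q there: w3:F, w7:F. ✗
w7: no successors, so <><><>q fails. ✗
Satisfying worlds: {w0, w4}.

2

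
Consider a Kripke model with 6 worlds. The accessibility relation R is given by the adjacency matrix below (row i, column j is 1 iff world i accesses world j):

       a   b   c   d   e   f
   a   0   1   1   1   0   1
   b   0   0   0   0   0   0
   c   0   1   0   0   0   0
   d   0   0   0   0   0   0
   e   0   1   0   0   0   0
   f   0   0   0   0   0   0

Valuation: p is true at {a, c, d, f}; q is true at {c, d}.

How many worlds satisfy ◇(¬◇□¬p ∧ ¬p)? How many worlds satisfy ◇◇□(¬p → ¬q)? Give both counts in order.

For ◇(¬◇□¬p ∧ ¬p):
a: successors {b, c, d, f}; ¬◇□¬p ∧ ¬p there: b:T, c:F, d:F, f:F. ✓
b: no successors, so ◇(¬◇□¬p ∧ ¬p) fails. ✗
c: successors {b}; ¬◇□¬p ∧ ¬p there: b:T. ✓
d: no successors, so ◇(¬◇□¬p ∧ ¬p) fails. ✗
e: successors {b}; ¬◇□¬p ∧ ¬p there: b:T. ✓
f: no successors, so ◇(¬◇□¬p ∧ ¬p) fails. ✗
— 3 worlds.
For ◇◇□(¬p → ¬q):
a: successors {b, c, d, f}; ◇□(¬p → ¬q) there: b:F, c:T, d:F, f:F. ✓
b: no successors, so ◇◇□(¬p → ¬q) fails. ✗
c: successors {b}; ◇□(¬p → ¬q) there: b:F. ✗
d: no successors, so ◇◇□(¬p → ¬q) fails. ✗
e: successors {b}; ◇□(¬p → ¬q) there: b:F. ✗
f: no successors, so ◇◇□(¬p → ¬q) fails. ✗
— 1 world.

3 and 1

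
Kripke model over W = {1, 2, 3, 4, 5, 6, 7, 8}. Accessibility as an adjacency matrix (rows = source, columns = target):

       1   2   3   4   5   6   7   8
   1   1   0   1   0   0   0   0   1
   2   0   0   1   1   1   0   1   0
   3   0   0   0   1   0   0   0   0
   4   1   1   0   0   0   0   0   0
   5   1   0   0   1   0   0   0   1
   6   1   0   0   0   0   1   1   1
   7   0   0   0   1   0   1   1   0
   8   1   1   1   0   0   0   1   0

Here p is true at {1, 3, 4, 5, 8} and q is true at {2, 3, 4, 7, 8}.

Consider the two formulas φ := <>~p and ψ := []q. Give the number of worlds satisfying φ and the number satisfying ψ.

5 and 1

For <>~p:
1: successors {1, 3, 8}; ~p there: 1:F, 3:F, 8:F. ✗
2: successors {3, 4, 5, 7}; ~p there: 3:F, 4:F, 5:F, 7:T. ✓
3: successors {4}; ~p there: 4:F. ✗
4: successors {1, 2}; ~p there: 1:F, 2:T. ✓
5: successors {1, 4, 8}; ~p there: 1:F, 4:F, 8:F. ✗
6: successors {1, 6, 7, 8}; ~p there: 1:F, 6:T, 7:T, 8:F. ✓
7: successors {4, 6, 7}; ~p there: 4:F, 6:T, 7:T. ✓
8: successors {1, 2, 3, 7}; ~p there: 1:F, 2:T, 3:F, 7:T. ✓
— 5 worlds.
For []q:
1: successors {1, 3, 8}; q there: 1:F, 3:T, 8:T. ✗
2: successors {3, 4, 5, 7}; q there: 3:T, 4:T, 5:F, 7:T. ✗
3: successors {4}; q there: 4:T. ✓
4: successors {1, 2}; q there: 1:F, 2:T. ✗
5: successors {1, 4, 8}; q there: 1:F, 4:T, 8:T. ✗
6: successors {1, 6, 7, 8}; q there: 1:F, 6:F, 7:T, 8:T. ✗
7: successors {4, 6, 7}; q there: 4:T, 6:F, 7:T. ✗
8: successors {1, 2, 3, 7}; q there: 1:F, 2:T, 3:T, 7:T. ✗
— 1 world.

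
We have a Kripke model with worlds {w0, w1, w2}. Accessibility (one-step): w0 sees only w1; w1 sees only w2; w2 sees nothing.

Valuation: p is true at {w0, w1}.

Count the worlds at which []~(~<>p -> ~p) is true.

w0: successors {w1}; ~(~<>p -> ~p) there: w1:T. ✓
w1: successors {w2}; ~(~<>p -> ~p) there: w2:F. ✗
w2: no successors, so []~(~<>p -> ~p) holds vacuously. ✓
Satisfying worlds: {w0, w2}.

2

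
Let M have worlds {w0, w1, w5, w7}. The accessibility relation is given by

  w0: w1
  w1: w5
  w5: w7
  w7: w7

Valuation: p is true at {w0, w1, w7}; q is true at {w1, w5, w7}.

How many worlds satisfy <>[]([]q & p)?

3

w0: successors {w1}; []([]q & p) there: w1:F. ✗
w1: successors {w5}; []([]q & p) there: w5:T. ✓
w5: successors {w7}; []([]q & p) there: w7:T. ✓
w7: successors {w7}; []([]q & p) there: w7:T. ✓
Satisfying worlds: {w1, w5, w7}.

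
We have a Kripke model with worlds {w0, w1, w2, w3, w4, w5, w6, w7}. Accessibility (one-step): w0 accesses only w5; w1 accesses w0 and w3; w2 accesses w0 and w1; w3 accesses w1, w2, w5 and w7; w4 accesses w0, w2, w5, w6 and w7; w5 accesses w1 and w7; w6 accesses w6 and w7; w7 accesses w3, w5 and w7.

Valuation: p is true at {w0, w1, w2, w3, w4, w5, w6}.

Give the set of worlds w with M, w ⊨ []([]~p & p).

∅

w0: successors {w5}; []~p & p there: w5:F. ✗
w1: successors {w0, w3}; []~p & p there: w0:F, w3:F. ✗
w2: successors {w0, w1}; []~p & p there: w0:F, w1:F. ✗
w3: successors {w1, w2, w5, w7}; []~p & p there: w1:F, w2:F, w5:F, w7:F. ✗
w4: successors {w0, w2, w5, w6, w7}; []~p & p there: w0:F, w2:F, w5:F, w6:F, w7:F. ✗
w5: successors {w1, w7}; []~p & p there: w1:F, w7:F. ✗
w6: successors {w6, w7}; []~p & p there: w6:F, w7:F. ✗
w7: successors {w3, w5, w7}; []~p & p there: w3:F, w5:F, w7:F. ✗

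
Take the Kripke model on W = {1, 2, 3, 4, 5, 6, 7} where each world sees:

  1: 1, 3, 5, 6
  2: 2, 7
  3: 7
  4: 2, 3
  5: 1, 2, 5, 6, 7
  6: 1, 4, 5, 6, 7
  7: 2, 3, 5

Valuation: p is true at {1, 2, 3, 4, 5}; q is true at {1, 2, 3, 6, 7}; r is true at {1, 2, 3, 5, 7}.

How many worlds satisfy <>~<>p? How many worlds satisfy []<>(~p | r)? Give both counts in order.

For <>~<>p:
1: successors {1, 3, 5, 6}; ~<>p there: 1:F, 3:T, 5:F, 6:F. ✓
2: successors {2, 7}; ~<>p there: 2:F, 7:F. ✗
3: successors {7}; ~<>p there: 7:F. ✗
4: successors {2, 3}; ~<>p there: 2:F, 3:T. ✓
5: successors {1, 2, 5, 6, 7}; ~<>p there: 1:F, 2:F, 5:F, 6:F, 7:F. ✗
6: successors {1, 4, 5, 6, 7}; ~<>p there: 1:F, 4:F, 5:F, 6:F, 7:F. ✗
7: successors {2, 3, 5}; ~<>p there: 2:F, 3:T, 5:F. ✓
— 3 worlds.
For []<>(~p | r):
1: successors {1, 3, 5, 6}; <>(~p | r) there: 1:T, 3:T, 5:T, 6:T. ✓
2: successors {2, 7}; <>(~p | r) there: 2:T, 7:T. ✓
3: successors {7}; <>(~p | r) there: 7:T. ✓
4: successors {2, 3}; <>(~p | r) there: 2:T, 3:T. ✓
5: successors {1, 2, 5, 6, 7}; <>(~p | r) there: 1:T, 2:T, 5:T, 6:T, 7:T. ✓
6: successors {1, 4, 5, 6, 7}; <>(~p | r) there: 1:T, 4:T, 5:T, 6:T, 7:T. ✓
7: successors {2, 3, 5}; <>(~p | r) there: 2:T, 3:T, 5:T. ✓
— 7 worlds.

3 and 7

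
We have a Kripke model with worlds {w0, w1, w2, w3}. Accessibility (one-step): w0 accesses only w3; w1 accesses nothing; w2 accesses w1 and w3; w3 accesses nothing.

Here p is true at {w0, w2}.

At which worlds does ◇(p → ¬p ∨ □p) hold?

{w0, w2}

w0: successors {w3}; p → ¬p ∨ □p there: w3:T. ✓
w1: no successors, so ◇(p → ¬p ∨ □p) fails. ✗
w2: successors {w1, w3}; p → ¬p ∨ □p there: w1:T, w3:T. ✓
w3: no successors, so ◇(p → ¬p ∨ □p) fails. ✗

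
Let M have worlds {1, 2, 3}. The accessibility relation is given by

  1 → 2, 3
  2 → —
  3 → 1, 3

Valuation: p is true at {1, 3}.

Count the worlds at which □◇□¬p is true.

1: successors {2, 3}; ◇□¬p there: 2:F, 3:F. ✗
2: no successors, so □◇□¬p holds vacuously. ✓
3: successors {1, 3}; ◇□¬p there: 1:T, 3:F. ✗
Satisfying worlds: {2}.

1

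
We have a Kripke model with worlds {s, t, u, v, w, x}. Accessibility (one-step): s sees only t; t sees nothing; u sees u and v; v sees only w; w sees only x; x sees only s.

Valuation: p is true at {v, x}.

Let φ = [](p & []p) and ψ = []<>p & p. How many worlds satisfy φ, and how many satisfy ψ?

For [](p & []p):
s: successors {t}; p & []p there: t:F. ✗
t: no successors, so [](p & []p) holds vacuously. ✓
u: successors {u, v}; p & []p there: u:F, v:F. ✗
v: successors {w}; p & []p there: w:F. ✗
w: successors {x}; p & []p there: x:F. ✗
x: successors {s}; p & []p there: s:F. ✗
— 1 world.
For []<>p & p:
s: []<>p is F, p is F. ✗
t: []<>p is T, p is F. ✗
u: []<>p is F, p is F. ✗
v: []<>p is T, p is T. ✓
w: []<>p is F, p is F. ✗
x: []<>p is F, p is T. ✗
— 1 world.

1 and 1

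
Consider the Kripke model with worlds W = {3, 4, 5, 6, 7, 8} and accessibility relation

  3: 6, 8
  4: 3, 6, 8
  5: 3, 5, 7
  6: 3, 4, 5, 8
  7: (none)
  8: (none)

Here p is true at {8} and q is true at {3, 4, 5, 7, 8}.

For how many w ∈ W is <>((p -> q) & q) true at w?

3: successors {6, 8}; (p -> q) & q there: 6:F, 8:T. ✓
4: successors {3, 6, 8}; (p -> q) & q there: 3:T, 6:F, 8:T. ✓
5: successors {3, 5, 7}; (p -> q) & q there: 3:T, 5:T, 7:T. ✓
6: successors {3, 4, 5, 8}; (p -> q) & q there: 3:T, 4:T, 5:T, 8:T. ✓
7: no successors, so <>((p -> q) & q) fails. ✗
8: no successors, so <>((p -> q) & q) fails. ✗
Satisfying worlds: {3, 4, 5, 6}.

4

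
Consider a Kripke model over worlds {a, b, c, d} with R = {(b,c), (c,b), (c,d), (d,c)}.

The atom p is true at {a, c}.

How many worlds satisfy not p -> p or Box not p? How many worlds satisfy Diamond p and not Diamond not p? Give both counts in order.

2 and 2

For not p -> p or Box not p:
a: not p is F, p or Box not p is T. ✓
b: not p is T, p or Box not p is F. ✗
c: not p is F, p or Box not p is T. ✓
d: not p is T, p or Box not p is F. ✗
— 2 worlds.
For Diamond p and not Diamond not p:
a: Diamond p is F, not Diamond not p is T. ✗
b: Diamond p is T, not Diamond not p is T. ✓
c: Diamond p is F, not Diamond not p is F. ✗
d: Diamond p is T, not Diamond not p is T. ✓
— 2 worlds.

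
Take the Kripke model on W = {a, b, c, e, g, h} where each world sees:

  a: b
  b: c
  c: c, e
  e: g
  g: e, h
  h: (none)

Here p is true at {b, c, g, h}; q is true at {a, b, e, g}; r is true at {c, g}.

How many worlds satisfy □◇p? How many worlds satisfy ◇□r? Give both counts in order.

5 and 3

For □◇p:
a: successors {b}; ◇p there: b:T. ✓
b: successors {c}; ◇p there: c:T. ✓
c: successors {c, e}; ◇p there: c:T, e:T. ✓
e: successors {g}; ◇p there: g:T. ✓
g: successors {e, h}; ◇p there: e:T, h:F. ✗
h: no successors, so □◇p holds vacuously. ✓
— 5 worlds.
For ◇□r:
a: successors {b}; □r there: b:T. ✓
b: successors {c}; □r there: c:F. ✗
c: successors {c, e}; □r there: c:F, e:T. ✓
e: successors {g}; □r there: g:F. ✗
g: successors {e, h}; □r there: e:T, h:T. ✓
h: no successors, so ◇□r fails. ✗
— 3 worlds.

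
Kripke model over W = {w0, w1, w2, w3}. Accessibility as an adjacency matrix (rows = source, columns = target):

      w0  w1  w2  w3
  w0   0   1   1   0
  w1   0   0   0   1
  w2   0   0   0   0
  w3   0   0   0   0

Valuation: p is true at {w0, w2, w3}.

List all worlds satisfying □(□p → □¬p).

w0: successors {w1, w2}; □p → □¬p there: w1:F, w2:T. ✗
w1: successors {w3}; □p → □¬p there: w3:T. ✓
w2: no successors, so □(□p → □¬p) holds vacuously. ✓
w3: no successors, so □(□p → □¬p) holds vacuously. ✓

{w1, w2, w3}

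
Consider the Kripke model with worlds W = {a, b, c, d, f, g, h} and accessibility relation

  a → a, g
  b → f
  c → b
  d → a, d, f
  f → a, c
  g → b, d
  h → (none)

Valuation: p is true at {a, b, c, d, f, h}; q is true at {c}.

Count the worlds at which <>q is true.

a: successors {a, g}; q there: a:F, g:F. ✗
b: successors {f}; q there: f:F. ✗
c: successors {b}; q there: b:F. ✗
d: successors {a, d, f}; q there: a:F, d:F, f:F. ✗
f: successors {a, c}; q there: a:F, c:T. ✓
g: successors {b, d}; q there: b:F, d:F. ✗
h: no successors, so <>q fails. ✗
Satisfying worlds: {f}.

1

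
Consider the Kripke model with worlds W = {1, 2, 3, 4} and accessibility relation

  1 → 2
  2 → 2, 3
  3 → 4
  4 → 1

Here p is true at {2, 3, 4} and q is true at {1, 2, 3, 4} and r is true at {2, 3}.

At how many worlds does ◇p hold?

1: successors {2}; p there: 2:T. ✓
2: successors {2, 3}; p there: 2:T, 3:T. ✓
3: successors {4}; p there: 4:T. ✓
4: successors {1}; p there: 1:F. ✗
Satisfying worlds: {1, 2, 3}.

3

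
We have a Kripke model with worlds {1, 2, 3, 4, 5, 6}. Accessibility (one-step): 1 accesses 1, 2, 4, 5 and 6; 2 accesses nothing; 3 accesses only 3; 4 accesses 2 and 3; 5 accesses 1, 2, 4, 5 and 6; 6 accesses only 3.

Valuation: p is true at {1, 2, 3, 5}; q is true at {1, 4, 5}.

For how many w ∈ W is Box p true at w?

1: successors {1, 2, 4, 5, 6}; p there: 1:T, 2:T, 4:F, 5:T, 6:F. ✗
2: no successors, so Box p holds vacuously. ✓
3: successors {3}; p there: 3:T. ✓
4: successors {2, 3}; p there: 2:T, 3:T. ✓
5: successors {1, 2, 4, 5, 6}; p there: 1:T, 2:T, 4:F, 5:T, 6:F. ✗
6: successors {3}; p there: 3:T. ✓
Satisfying worlds: {2, 3, 4, 6}.

4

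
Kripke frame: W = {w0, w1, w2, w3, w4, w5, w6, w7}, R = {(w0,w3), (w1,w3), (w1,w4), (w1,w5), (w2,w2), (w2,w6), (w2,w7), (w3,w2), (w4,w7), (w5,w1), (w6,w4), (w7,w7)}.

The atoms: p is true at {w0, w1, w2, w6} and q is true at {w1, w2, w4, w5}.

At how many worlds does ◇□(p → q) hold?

7

w0: successors {w3}; □(p → q) there: w3:T. ✓
w1: successors {w3, w4, w5}; □(p → q) there: w3:T, w4:T, w5:T. ✓
w2: successors {w2, w6, w7}; □(p → q) there: w2:F, w6:T, w7:T. ✓
w3: successors {w2}; □(p → q) there: w2:F. ✗
w4: successors {w7}; □(p → q) there: w7:T. ✓
w5: successors {w1}; □(p → q) there: w1:T. ✓
w6: successors {w4}; □(p → q) there: w4:T. ✓
w7: successors {w7}; □(p → q) there: w7:T. ✓
Satisfying worlds: {w0, w1, w2, w4, w5, w6, w7}.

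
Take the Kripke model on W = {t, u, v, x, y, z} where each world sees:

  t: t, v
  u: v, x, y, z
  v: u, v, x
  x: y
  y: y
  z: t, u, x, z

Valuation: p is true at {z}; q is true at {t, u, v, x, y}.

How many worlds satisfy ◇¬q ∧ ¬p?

1

t: ◇¬q is F, ¬p is T. ✗
u: ◇¬q is T, ¬p is T. ✓
v: ◇¬q is F, ¬p is T. ✗
x: ◇¬q is F, ¬p is T. ✗
y: ◇¬q is F, ¬p is T. ✗
z: ◇¬q is T, ¬p is F. ✗
Satisfying worlds: {u}.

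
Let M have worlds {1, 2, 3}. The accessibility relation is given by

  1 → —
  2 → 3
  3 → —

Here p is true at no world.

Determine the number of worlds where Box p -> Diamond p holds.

1

1: Box p is T, Diamond p is F. ✗
2: Box p is F, Diamond p is F. ✓
3: Box p is T, Diamond p is F. ✗
Satisfying worlds: {2}.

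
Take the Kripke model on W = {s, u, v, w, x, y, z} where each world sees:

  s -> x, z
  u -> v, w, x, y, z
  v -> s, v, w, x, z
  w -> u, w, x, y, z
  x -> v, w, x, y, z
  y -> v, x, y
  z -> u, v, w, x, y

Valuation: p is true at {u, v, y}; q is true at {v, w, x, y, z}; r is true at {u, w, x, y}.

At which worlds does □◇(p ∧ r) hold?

{s, w}

s: successors {x, z}; ◇(p ∧ r) there: x:T, z:T. ✓
u: successors {v, w, x, y, z}; ◇(p ∧ r) there: v:F, w:T, x:T, y:T, z:T. ✗
v: successors {s, v, w, x, z}; ◇(p ∧ r) there: s:F, v:F, w:T, x:T, z:T. ✗
w: successors {u, w, x, y, z}; ◇(p ∧ r) there: u:T, w:T, x:T, y:T, z:T. ✓
x: successors {v, w, x, y, z}; ◇(p ∧ r) there: v:F, w:T, x:T, y:T, z:T. ✗
y: successors {v, x, y}; ◇(p ∧ r) there: v:F, x:T, y:T. ✗
z: successors {u, v, w, x, y}; ◇(p ∧ r) there: u:T, v:F, w:T, x:T, y:T. ✗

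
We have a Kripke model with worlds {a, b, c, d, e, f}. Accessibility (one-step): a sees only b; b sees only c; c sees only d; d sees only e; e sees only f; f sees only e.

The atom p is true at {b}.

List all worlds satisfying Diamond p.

a: successors {b}; p there: b:T. ✓
b: successors {c}; p there: c:F. ✗
c: successors {d}; p there: d:F. ✗
d: successors {e}; p there: e:F. ✗
e: successors {f}; p there: f:F. ✗
f: successors {e}; p there: e:F. ✗

{a}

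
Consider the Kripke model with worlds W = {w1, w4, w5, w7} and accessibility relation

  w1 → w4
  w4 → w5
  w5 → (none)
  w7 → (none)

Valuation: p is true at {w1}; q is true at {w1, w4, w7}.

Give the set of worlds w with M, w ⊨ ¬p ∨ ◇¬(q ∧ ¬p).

w1: ¬p is F, ◇¬(q ∧ ¬p) is F. ✗
w4: ¬p is T, ◇¬(q ∧ ¬p) is T. ✓
w5: ¬p is T, ◇¬(q ∧ ¬p) is F. ✓
w7: ¬p is T, ◇¬(q ∧ ¬p) is F. ✓

{w4, w5, w7}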